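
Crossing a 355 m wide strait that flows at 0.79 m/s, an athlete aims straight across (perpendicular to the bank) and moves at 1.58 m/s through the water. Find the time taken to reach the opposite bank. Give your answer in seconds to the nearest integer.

The component of the athlete's velocity perpendicular to the bank is 1.58 m/s.
Only the cross-stream component determines the crossing time; the current contributes nothing perpendicular to the bank.
Time = 355 / 1.580 = 224.684 s.

225 s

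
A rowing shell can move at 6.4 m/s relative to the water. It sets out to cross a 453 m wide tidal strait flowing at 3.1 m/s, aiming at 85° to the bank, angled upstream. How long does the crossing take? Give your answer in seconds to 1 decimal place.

The component of the rowing shell's velocity perpendicular to the bank is 6.4 × sin 85° = 6.376 m/s.
The flow acts along the bank and has no component across it.
Time = 453 / 6.376 = 71.052 s.

71.1 s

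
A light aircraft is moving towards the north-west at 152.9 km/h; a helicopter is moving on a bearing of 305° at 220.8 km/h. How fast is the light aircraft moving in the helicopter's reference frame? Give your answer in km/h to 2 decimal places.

Taking east as x and north as y: light aircraft velocity = (-108.117, 108.117) km/h; helicopter velocity = (-180.869, 126.646) km/h.
Velocity of light aircraft relative to helicopter = (-108.117, 108.117) − (-180.869, 126.646) = (72.752, -18.529) km/h.
Magnitude = |(72.752, -18.529)| = 75.075 km/h.

75.07 km/h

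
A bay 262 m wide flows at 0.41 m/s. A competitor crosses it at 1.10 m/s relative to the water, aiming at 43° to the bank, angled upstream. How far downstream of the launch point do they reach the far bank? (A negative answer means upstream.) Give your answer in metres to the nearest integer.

-138 m

Perpendicular speed = 0.750 m/s; crossing time = 262 / 0.750 = 349.241 s.
Net downstream speed = -0.394 m/s.
Drift = -0.394 × 349.241 = -137.772 m (upstream).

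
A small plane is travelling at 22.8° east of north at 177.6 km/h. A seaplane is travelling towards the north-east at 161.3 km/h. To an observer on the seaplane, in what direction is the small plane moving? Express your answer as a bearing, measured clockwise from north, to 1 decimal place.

Taking east as x and north as y: small plane velocity = (68.823, 163.723) km/h; seaplane velocity = (114.056, 114.056) km/h.
Velocity of small plane relative to seaplane = (68.823, 163.723) − (114.056, 114.056) = (-45.234, 49.667) km/h.
Bearing = atan2(-45.23, 49.67) = 317.67° clockwise from north.

317.7°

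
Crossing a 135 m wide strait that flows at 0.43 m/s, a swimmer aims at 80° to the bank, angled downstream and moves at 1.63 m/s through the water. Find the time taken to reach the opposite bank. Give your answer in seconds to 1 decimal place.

The component of the swimmer's velocity perpendicular to the bank is 1.63 × sin 80° = 1.605 m/s.
The current is parallel to the bank, so it does not affect the crossing time.
Time = 135 / 1.605 = 84.100 s.

84.1 s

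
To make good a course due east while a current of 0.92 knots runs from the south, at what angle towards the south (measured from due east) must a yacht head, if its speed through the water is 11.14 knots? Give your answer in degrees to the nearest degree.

5°

The current pushes perpendicular to the desired track; the heading must have a component into the current equal to 0.92 knots: 11.14 sin θ = 0.92.
sin θ = 0.0826, so θ = 4.737°.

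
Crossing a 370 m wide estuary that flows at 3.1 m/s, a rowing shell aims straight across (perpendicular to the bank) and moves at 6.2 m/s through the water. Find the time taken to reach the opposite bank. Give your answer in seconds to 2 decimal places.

The component of the rowing shell's velocity perpendicular to the bank is 6.2 m/s.
The flow acts along the bank and has no component across it.
Time = 370 / 6.200 = 59.677 s.

59.68 s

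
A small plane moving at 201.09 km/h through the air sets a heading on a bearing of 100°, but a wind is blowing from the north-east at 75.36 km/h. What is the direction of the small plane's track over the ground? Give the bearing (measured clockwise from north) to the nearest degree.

Taking east as x and north as y: velocity relative to the air = (198.035, -34.919) km/h; the air relative to ground = (-53.288, -53.288) km/h.
Velocity relative to ground = (198.035, -34.919) + (-53.288, -53.288) = (144.747, -88.206) km/h.
Bearing = atan2(144.75, -88.21) = 121.36° clockwise from north.

121°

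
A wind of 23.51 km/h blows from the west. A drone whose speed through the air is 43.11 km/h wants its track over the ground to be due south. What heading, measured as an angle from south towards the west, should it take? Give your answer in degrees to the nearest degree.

33°

The wind pushes perpendicular to the desired track; the heading must have a component into the wind equal to 23.51 km/h: 43.11 sin θ = 23.51.
sin θ = 0.5453, so θ = 33.049°.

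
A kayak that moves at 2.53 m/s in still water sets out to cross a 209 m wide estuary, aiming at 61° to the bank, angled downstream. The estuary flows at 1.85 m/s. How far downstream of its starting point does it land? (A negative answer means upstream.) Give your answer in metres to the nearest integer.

291 m

Perpendicular speed = 2.213 m/s; crossing time = 209 / 2.213 = 94.451 s.
Net downstream speed = 3.077 m/s.
Drift = 3.077 × 94.451 = 290.585 m (downstream).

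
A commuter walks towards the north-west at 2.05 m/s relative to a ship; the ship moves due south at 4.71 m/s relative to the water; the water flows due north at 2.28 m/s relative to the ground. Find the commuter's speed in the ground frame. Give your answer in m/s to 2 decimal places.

1.75 m/s

In east/north components (m/s): commuter relative to ship = (-1.450, 1.450); ship relative to water = (0.000, -4.710); water relative to ground = (0.000, 2.280).
Sum = (-1.450, -0.980) m/s.
Speed = |(-1.450, -0.980)| = 1.750 m/s.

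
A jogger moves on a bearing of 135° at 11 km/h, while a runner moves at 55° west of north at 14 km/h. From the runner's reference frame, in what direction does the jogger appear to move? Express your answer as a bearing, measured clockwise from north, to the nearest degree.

129°

Taking east as x and north as y: jogger velocity = (7.778, -7.778) km/h; runner velocity = (-11.468, 8.030) km/h.
Velocity of jogger relative to runner = (7.778, -7.778) − (-11.468, 8.030) = (19.246, -15.808) km/h.
Bearing = atan2(19.25, -15.81) = 129.40° clockwise from north.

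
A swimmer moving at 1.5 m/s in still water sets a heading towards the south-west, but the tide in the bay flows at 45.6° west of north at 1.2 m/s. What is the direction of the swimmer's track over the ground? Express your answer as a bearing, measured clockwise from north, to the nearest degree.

263°

Taking east as x and north as y: velocity relative to the water = (-1.061, -1.061) m/s; the water relative to ground = (-0.857, 0.840) m/s.
Velocity relative to ground = (-1.061, -1.061) + (-0.857, 0.840) = (-1.918, -0.221) m/s.
Bearing = atan2(-1.92, -0.22) = 263.43° clockwise from north.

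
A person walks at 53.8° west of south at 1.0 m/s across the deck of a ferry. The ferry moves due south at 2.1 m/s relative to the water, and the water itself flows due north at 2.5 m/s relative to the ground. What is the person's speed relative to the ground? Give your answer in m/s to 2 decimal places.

0.83 m/s

In east/north components (m/s): person relative to ferry = (-0.807, -0.591); ferry relative to water = (0.000, -2.100); water relative to ground = (0.000, 2.500).
Sum = (-0.807, -0.191) m/s.
Speed = |(-0.807, -0.191)| = 0.829 m/s.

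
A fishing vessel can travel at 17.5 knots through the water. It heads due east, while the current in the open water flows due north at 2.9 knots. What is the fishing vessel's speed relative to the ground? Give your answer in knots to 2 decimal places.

Taking east as x and north as y: velocity relative to the water = (17.500, 0.000) knots; the water relative to ground = (0.000, 2.900) knots.
Velocity relative to ground = (17.500, 0.000) + (0.000, 2.900) = (17.500, 2.900) knots.
Speed = |(17.500, 2.900)| = 17.739 knots.

17.74 knots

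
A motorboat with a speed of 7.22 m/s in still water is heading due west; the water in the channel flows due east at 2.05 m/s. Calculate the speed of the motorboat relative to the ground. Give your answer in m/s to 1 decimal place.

5.2 m/s

Taking east as x and north as y: velocity relative to the water = (-7.220, 0.000) m/s; the water relative to ground = (2.050, 0.000) m/s.
Velocity relative to ground = (-7.220, 0.000) + (2.050, 0.000) = (-5.170, 0.000) m/s.
Speed = |(-5.170, 0.000)| = 5.170 m/s.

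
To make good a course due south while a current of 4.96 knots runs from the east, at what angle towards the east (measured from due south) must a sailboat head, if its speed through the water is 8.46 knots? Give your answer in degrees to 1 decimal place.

35.9°

The current pushes perpendicular to the desired track; the heading must have a component into the current equal to 4.96 knots: 8.46 sin θ = 4.96.
sin θ = 0.5863, so θ = 35.894°.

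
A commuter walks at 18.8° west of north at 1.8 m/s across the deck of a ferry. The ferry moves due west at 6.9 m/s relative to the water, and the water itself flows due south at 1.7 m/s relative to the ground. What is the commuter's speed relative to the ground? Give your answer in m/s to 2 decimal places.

In east/north components (m/s): commuter relative to ferry = (-0.580, 1.704); ferry relative to water = (-6.900, 0.000); water relative to ground = (0.000, -1.700).
Sum = (-7.480, 0.004) m/s.
Speed = |(-7.480, 0.004)| = 7.480 m/s.

7.48 m/s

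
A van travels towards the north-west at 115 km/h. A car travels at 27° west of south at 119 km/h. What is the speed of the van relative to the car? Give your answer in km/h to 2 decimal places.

Taking east as x and north as y: van velocity = (-81.317, 81.317) km/h; car velocity = (-54.025, -106.030) km/h.
Velocity of van relative to car = (-81.317, 81.317) − (-54.025, -106.030) = (-27.292, 187.347) km/h.
Magnitude = |(-27.292, 187.347)| = 189.325 km/h.

189.32 km/h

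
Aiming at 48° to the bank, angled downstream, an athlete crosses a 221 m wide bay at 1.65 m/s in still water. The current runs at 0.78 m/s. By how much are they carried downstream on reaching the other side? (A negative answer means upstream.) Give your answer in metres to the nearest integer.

340 m

Perpendicular speed = 1.226 m/s; crossing time = 221 / 1.226 = 180.233 s.
Net downstream speed = 1.884 m/s.
Drift = 1.884 × 180.233 = 339.571 m (downstream).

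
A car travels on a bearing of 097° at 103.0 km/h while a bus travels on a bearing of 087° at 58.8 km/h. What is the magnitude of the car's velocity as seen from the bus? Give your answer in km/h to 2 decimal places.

46.23 km/h

Taking east as x and north as y: car velocity = (102.232, -12.553) km/h; bus velocity = (58.719, 3.077) km/h.
Velocity of car relative to bus = (102.232, -12.553) − (58.719, 3.077) = (43.513, -15.630) km/h.
Magnitude = |(43.513, -15.630)| = 46.235 km/h.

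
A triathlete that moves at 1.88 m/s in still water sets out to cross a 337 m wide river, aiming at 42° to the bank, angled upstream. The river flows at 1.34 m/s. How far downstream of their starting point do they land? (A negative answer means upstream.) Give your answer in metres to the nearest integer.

Perpendicular speed = 1.258 m/s; crossing time = 337 / 1.258 = 267.893 s.
Net downstream speed = -0.057 m/s.
Drift = -0.057 × 267.893 = -15.300 m (upstream).

-15 m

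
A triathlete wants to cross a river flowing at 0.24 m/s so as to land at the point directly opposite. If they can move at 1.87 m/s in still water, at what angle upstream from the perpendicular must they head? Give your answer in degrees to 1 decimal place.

To cancel the current, the upstream component of the triathlete's velocity must equal the flow: 1.87 sin θ = 0.24.
sin θ = 0.24 / 1.87 = 0.1283.
θ = arcsin(0.1283) = 7.374°.

7.4°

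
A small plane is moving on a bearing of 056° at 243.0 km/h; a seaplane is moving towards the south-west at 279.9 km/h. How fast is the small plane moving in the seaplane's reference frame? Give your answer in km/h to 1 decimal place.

Taking east as x and north as y: small plane velocity = (201.456, 135.884) km/h; seaplane velocity = (-197.919, -197.919) km/h.
Velocity of small plane relative to seaplane = (201.456, 135.884) − (-197.919, -197.919) = (399.375, 333.803) km/h.
Magnitude = |(399.375, 333.803)| = 520.505 km/h.

520.5 km/h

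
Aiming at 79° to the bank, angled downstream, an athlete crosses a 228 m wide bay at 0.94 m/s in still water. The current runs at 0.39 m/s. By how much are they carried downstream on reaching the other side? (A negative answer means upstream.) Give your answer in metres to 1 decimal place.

140.7 m

Perpendicular speed = 0.923 m/s; crossing time = 228 / 0.923 = 247.093 s.
Net downstream speed = 0.569 m/s.
Drift = 0.569 × 247.093 = 140.685 m (downstream).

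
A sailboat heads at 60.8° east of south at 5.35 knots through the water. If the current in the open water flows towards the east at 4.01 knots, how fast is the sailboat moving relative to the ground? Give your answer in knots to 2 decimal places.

9.06 knots

Taking east as x and north as y: velocity relative to the water = (4.670, -2.610) knots; the water relative to ground = (4.010, 0.000) knots.
Velocity relative to ground = (4.670, -2.610) + (4.010, 0.000) = (8.680, -2.610) knots.
Speed = |(8.680, -2.610)| = 9.064 knots.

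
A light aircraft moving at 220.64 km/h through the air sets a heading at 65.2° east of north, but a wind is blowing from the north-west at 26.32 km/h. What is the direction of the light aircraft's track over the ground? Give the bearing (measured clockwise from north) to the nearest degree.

Taking east as x and north as y: velocity relative to the air = (200.292, 92.548) km/h; the air relative to ground = (18.611, -18.611) km/h.
Velocity relative to ground = (200.292, 92.548) + (18.611, -18.611) = (218.903, 73.937) km/h.
Bearing = atan2(218.90, 73.94) = 71.34° clockwise from north.

071°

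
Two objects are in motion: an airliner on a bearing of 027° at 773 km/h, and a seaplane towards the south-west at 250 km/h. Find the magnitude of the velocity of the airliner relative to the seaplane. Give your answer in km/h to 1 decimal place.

Taking east as x and north as y: airliner velocity = (350.935, 688.748) km/h; seaplane velocity = (-176.777, -176.777) km/h.
Velocity of airliner relative to seaplane = (350.935, 688.748) − (-176.777, -176.777) = (527.711, 865.525) km/h.
Magnitude = |(527.711, 865.525)| = 1013.712 km/h.

1013.7 km/h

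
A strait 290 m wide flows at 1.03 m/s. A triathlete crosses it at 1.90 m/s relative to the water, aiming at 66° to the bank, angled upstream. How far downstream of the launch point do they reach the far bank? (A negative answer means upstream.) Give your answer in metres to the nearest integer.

Perpendicular speed = 1.736 m/s; crossing time = 290 / 1.736 = 167.076 s.
Net downstream speed = 0.257 m/s.
Drift = 0.257 × 167.076 = 42.972 m (downstream).

43 m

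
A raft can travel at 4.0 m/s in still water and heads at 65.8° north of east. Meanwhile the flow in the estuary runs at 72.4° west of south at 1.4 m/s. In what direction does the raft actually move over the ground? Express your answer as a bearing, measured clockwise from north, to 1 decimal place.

Taking east as x and north as y: velocity relative to the water = (1.640, 3.648) m/s; the water relative to ground = (-1.334, -0.423) m/s.
Velocity relative to ground = (1.640, 3.648) + (-1.334, -0.423) = (0.305, 3.225) m/s.
Bearing = atan2(0.31, 3.23) = 5.41° clockwise from north.

005.4°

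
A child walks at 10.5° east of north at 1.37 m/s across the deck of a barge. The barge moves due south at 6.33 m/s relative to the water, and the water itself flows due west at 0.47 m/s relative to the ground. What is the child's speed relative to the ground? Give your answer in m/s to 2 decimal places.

4.99 m/s

In east/north components (m/s): child relative to barge = (0.250, 1.347); barge relative to water = (0.000, -6.330); water relative to ground = (-0.470, 0.000).
Sum = (-0.220, -4.983) m/s.
Speed = |(-0.220, -4.983)| = 4.988 m/s.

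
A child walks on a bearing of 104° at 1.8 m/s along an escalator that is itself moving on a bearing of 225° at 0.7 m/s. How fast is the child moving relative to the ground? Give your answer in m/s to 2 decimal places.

Taking east as x and north as y: escalator velocity = (-0.495, -0.495) m/s; child velocity relative to escalator = (1.747, -0.435) m/s.
Velocity relative to ground = (-0.495, -0.495) + (1.747, -0.435) = (1.252, -0.930) m/s.
Speed = |(1.252, -0.930)| = 1.560 m/s.

1.56 m/s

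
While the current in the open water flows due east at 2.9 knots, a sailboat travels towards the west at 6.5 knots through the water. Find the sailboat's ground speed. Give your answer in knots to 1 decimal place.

3.6 knots

Taking east as x and north as y: velocity relative to the water = (-6.500, 0.000) knots; the water relative to ground = (2.900, 0.000) knots.
Velocity relative to ground = (-6.500, 0.000) + (2.900, 0.000) = (-3.600, 0.000) knots.
Speed = |(-3.600, 0.000)| = 3.600 knots.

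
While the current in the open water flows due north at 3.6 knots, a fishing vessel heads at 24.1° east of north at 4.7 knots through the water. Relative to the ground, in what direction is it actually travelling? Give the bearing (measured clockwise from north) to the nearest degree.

014°

Taking east as x and north as y: velocity relative to the water = (1.919, 4.290) knots; the water relative to ground = (0.000, 3.600) knots.
Velocity relative to ground = (1.919, 4.290) + (0.000, 3.600) = (1.919, 7.890) knots.
Bearing = atan2(1.92, 7.89) = 13.67° clockwise from north.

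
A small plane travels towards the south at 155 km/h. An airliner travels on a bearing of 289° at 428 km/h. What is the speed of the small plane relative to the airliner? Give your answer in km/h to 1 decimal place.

500.4 km/h

Taking east as x and north as y: small plane velocity = (0.000, -155.000) km/h; airliner velocity = (-404.682, 139.343) km/h.
Velocity of small plane relative to airliner = (0.000, -155.000) − (-404.682, 139.343) = (404.682, -294.343) km/h.
Magnitude = |(404.682, -294.343)| = 500.405 km/h.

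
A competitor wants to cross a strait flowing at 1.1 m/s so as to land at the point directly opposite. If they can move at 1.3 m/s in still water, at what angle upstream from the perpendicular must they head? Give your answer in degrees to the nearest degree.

58°

To cancel the current, the upstream component of the competitor's velocity must equal the flow: 1.3 sin θ = 1.1.
sin θ = 1.1 / 1.3 = 0.8462.
θ = arcsin(0.8462) = 57.796°.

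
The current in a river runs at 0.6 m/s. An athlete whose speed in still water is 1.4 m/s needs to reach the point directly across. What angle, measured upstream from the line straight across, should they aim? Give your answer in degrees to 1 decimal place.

To cancel the current, the upstream component of the athlete's velocity must equal the flow: 1.4 sin θ = 0.6.
sin θ = 0.6 / 1.4 = 0.4286.
θ = arcsin(0.4286) = 25.377°.

25.4°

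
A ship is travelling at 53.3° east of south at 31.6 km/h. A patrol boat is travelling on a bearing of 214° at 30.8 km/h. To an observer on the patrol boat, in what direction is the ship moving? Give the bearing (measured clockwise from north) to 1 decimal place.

081.1°

Taking east as x and north as y: ship velocity = (25.336, -18.885) km/h; patrol boat velocity = (-17.223, -25.534) km/h.
Velocity of ship relative to patrol boat = (25.336, -18.885) − (-17.223, -25.534) = (42.559, 6.649) km/h.
Bearing = atan2(42.56, 6.65) = 81.12° clockwise from north.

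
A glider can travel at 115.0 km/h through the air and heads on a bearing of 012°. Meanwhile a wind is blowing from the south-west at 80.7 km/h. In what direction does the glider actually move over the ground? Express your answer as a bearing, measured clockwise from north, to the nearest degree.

Taking east as x and north as y: velocity relative to the air = (23.910, 112.487) km/h; the air relative to ground = (57.064, 57.064) km/h.
Velocity relative to ground = (23.910, 112.487) + (57.064, 57.064) = (80.973, 169.550) km/h.
Bearing = atan2(80.97, 169.55) = 25.53° clockwise from north.

026°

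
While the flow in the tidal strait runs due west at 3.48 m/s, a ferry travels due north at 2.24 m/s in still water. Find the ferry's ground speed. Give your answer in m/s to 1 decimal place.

Taking east as x and north as y: velocity relative to the water = (0.000, 2.240) m/s; the water relative to ground = (-3.480, 0.000) m/s.
Velocity relative to ground = (0.000, 2.240) + (-3.480, 0.000) = (-3.480, 2.240) m/s.
Speed = |(-3.480, 2.240)| = 4.139 m/s.

4.1 m/s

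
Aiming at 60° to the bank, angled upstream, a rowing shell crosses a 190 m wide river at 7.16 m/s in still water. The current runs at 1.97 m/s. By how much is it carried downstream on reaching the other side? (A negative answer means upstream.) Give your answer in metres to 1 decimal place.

Perpendicular speed = 6.201 m/s; crossing time = 190 / 6.201 = 30.641 s.
Net downstream speed = -1.610 m/s.
Drift = -1.610 × 30.641 = -49.333 m (upstream).

-49.3 m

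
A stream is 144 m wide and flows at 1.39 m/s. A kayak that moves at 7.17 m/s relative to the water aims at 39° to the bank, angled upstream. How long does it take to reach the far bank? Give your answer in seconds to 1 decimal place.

31.9 s

The component of the kayak's velocity perpendicular to the bank is 7.17 × sin 39° = 4.512 m/s.
The current is parallel to the bank, so it does not affect the crossing time.
Time = 144 / 4.512 = 31.913 s.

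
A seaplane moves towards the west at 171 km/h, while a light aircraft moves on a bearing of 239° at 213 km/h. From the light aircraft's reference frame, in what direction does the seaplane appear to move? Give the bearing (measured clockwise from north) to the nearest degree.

006°

Taking east as x and north as y: seaplane velocity = (-171.000, 0.000) km/h; light aircraft velocity = (-182.577, -109.703) km/h.
Velocity of seaplane relative to light aircraft = (-171.000, 0.000) − (-182.577, -109.703) = (11.577, 109.703) km/h.
Bearing = atan2(11.58, 109.70) = 6.02° clockwise from north.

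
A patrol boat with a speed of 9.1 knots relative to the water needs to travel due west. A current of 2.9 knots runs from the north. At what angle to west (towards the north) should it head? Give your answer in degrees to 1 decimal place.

18.6°

The current pushes perpendicular to the desired track; the heading must have a component into the current equal to 2.9 knots: 9.1 sin θ = 2.9.
sin θ = 0.3187, so θ = 18.583°.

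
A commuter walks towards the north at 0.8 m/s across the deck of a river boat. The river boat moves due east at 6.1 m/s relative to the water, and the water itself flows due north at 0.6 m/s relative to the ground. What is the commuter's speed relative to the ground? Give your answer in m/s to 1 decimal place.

6.3 m/s

In east/north components (m/s): commuter relative to river boat = (0.000, 0.800); river boat relative to water = (6.100, 0.000); water relative to ground = (0.000, 0.600).
Sum = (6.100, 1.400) m/s.
Speed = |(6.100, 1.400)| = 6.259 m/s.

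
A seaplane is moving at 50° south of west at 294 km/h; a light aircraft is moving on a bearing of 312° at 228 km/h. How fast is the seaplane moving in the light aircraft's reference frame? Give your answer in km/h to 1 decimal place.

378.3 km/h

Taking east as x and north as y: seaplane velocity = (-188.980, -225.217) km/h; light aircraft velocity = (-169.437, 152.562) km/h.
Velocity of seaplane relative to light aircraft = (-188.980, -225.217) − (-169.437, 152.562) = (-19.543, -377.779) km/h.
Magnitude = |(-19.543, -377.779)| = 378.284 km/h.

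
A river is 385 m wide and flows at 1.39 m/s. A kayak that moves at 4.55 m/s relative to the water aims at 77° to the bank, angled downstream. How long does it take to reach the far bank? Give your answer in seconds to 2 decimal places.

86.84 s

The component of the kayak's velocity perpendicular to the bank is 4.55 × sin 77° = 4.433 m/s.
Only the cross-stream component determines the crossing time; the current contributes nothing perpendicular to the bank.
Time = 385 / 4.433 = 86.841 s.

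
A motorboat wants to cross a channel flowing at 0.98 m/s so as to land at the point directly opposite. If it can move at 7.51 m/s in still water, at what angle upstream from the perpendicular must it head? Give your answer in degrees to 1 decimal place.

7.5°

To cancel the current, the upstream component of the motorboat's velocity must equal the flow: 7.51 sin θ = 0.98.
sin θ = 0.98 / 7.51 = 0.1305.
θ = arcsin(0.1305) = 7.498°.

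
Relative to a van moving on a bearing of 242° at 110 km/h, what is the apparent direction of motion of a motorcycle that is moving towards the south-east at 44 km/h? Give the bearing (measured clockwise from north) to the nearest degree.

081°

Taking east as x and north as y: motorcycle velocity = (31.113, -31.113) km/h; van velocity = (-97.124, -51.642) km/h.
Velocity of motorcycle relative to van = (31.113, -31.113) − (-97.124, -51.642) = (128.237, 20.529) km/h.
Bearing = atan2(128.24, 20.53) = 80.90° clockwise from north.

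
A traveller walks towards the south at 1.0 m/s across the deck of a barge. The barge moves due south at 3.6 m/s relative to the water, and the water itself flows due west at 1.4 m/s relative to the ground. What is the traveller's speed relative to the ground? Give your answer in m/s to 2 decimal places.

4.81 m/s

In east/north components (m/s): traveller relative to barge = (0.000, -1.000); barge relative to water = (0.000, -3.600); water relative to ground = (-1.400, 0.000).
Sum = (-1.400, -4.600) m/s.
Speed = |(-1.400, -4.600)| = 4.808 m/s.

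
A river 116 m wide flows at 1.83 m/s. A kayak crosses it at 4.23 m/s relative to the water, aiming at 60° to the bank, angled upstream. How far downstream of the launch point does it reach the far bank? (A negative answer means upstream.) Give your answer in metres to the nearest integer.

Perpendicular speed = 3.663 m/s; crossing time = 116 / 3.663 = 31.666 s.
Net downstream speed = -0.285 m/s.
Drift = -0.285 × 31.666 = -9.025 m (upstream).

-9 m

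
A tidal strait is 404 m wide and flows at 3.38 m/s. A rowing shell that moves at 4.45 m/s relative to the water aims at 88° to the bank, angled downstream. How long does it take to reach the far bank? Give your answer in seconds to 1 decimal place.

90.8 s

The component of the rowing shell's velocity perpendicular to the bank is 4.45 × sin 88° = 4.447 m/s.
The flow acts along the bank and has no component across it.
Time = 404 / 4.447 = 90.842 s.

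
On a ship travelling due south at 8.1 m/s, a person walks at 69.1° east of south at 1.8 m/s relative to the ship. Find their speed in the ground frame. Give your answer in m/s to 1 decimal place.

Taking east as x and north as y: ship velocity = (0.000, -8.100) m/s; person velocity relative to ship = (1.682, -0.642) m/s.
Velocity relative to ground = (0.000, -8.100) + (1.682, -0.642) = (1.682, -8.742) m/s.
Speed = |(1.682, -8.742)| = 8.902 m/s.

8.9 m/s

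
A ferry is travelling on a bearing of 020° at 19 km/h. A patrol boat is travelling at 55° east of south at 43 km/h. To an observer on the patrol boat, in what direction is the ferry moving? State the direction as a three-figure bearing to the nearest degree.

Taking east as x and north as y: ferry velocity = (6.498, 17.854) km/h; patrol boat velocity = (35.224, -24.664) km/h.
Velocity of ferry relative to patrol boat = (6.498, 17.854) − (35.224, -24.664) = (-28.725, 42.518) km/h.
Bearing = atan2(-28.73, 42.52) = 325.96° clockwise from north.

326°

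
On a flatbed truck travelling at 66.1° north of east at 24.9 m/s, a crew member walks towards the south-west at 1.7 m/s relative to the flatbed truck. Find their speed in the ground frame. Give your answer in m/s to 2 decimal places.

23.32 m/s

Taking east as x and north as y: flatbed truck velocity = (10.088, 22.765) m/s; crew member velocity relative to flatbed truck = (-1.202, -1.202) m/s.
Velocity relative to ground = (10.088, 22.765) + (-1.202, -1.202) = (8.886, 21.563) m/s.
Speed = |(8.886, 21.563)| = 23.322 m/s.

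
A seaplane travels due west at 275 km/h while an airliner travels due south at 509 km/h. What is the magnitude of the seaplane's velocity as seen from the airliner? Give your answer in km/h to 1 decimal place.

578.5 km/h

Taking east as x and north as y: seaplane velocity = (-275.000, 0.000) km/h; airliner velocity = (0.000, -509.000) km/h.
Velocity of seaplane relative to airliner = (-275.000, 0.000) − (0.000, -509.000) = (-275.000, 509.000) km/h.
Magnitude = |(-275.000, 509.000)| = 578.538 km/h.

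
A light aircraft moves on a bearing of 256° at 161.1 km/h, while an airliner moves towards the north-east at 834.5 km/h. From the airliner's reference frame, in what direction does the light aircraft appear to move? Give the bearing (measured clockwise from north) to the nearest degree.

230°

Taking east as x and north as y: light aircraft velocity = (-156.315, -38.974) km/h; airliner velocity = (590.081, 590.081) km/h.
Velocity of light aircraft relative to airliner = (-156.315, -38.974) − (590.081, 590.081) = (-746.395, -629.054) km/h.
Bearing = atan2(-746.40, -629.05) = 229.88° clockwise from north.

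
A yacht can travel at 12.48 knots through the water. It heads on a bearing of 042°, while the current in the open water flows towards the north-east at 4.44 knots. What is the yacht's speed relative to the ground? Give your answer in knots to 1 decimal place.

16.9 knots

Taking east as x and north as y: velocity relative to the water = (8.351, 9.274) knots; the water relative to ground = (3.140, 3.140) knots.
Velocity relative to ground = (8.351, 9.274) + (3.140, 3.140) = (11.490, 12.414) knots.
Speed = |(11.490, 12.414)| = 16.916 knots.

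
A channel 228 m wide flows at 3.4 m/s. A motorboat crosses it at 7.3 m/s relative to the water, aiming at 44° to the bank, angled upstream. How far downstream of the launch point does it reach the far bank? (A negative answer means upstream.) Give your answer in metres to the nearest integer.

Perpendicular speed = 5.071 m/s; crossing time = 228 / 5.071 = 44.961 s.
Net downstream speed = -1.851 m/s.
Drift = -1.851 × 44.961 = -83.232 m (upstream).

-83 m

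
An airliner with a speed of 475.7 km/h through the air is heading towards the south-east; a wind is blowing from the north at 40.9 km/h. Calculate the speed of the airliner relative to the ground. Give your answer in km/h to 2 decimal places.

Taking east as x and north as y: velocity relative to the air = (336.371, -336.371) km/h; the air relative to ground = (0.000, -40.900) km/h.
Velocity relative to ground = (336.371, -336.371) + (0.000, -40.900) = (336.371, -377.271) km/h.
Speed = |(336.371, -377.271)| = 505.449 km/h.

505.45 km/h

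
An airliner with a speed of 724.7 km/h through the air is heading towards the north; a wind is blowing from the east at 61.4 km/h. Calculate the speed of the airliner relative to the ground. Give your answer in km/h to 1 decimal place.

727.3 km/h

Taking east as x and north as y: velocity relative to the air = (0.000, 724.700) km/h; the air relative to ground = (-61.400, 0.000) km/h.
Velocity relative to ground = (0.000, 724.700) + (-61.400, 0.000) = (-61.400, 724.700) km/h.
Speed = |(-61.400, 724.700)| = 727.296 km/h.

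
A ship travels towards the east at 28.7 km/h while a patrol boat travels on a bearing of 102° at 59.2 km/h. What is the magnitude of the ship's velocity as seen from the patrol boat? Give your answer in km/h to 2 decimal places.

31.69 km/h

Taking east as x and north as y: ship velocity = (28.700, 0.000) km/h; patrol boat velocity = (57.906, -12.308) km/h.
Velocity of ship relative to patrol boat = (28.700, 0.000) − (57.906, -12.308) = (-29.206, 12.308) km/h.
Magnitude = |(-29.206, 12.308)| = 31.694 km/h.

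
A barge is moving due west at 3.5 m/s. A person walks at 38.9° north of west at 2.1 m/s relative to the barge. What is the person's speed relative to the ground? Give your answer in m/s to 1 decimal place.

Taking east as x and north as y: barge velocity = (-3.500, 0.000) m/s; person velocity relative to barge = (-1.634, 1.319) m/s.
Velocity relative to ground = (-3.500, 0.000) + (-1.634, 1.319) = (-5.134, 1.319) m/s.
Speed = |(-5.134, 1.319)| = 5.301 m/s.

5.3 m/s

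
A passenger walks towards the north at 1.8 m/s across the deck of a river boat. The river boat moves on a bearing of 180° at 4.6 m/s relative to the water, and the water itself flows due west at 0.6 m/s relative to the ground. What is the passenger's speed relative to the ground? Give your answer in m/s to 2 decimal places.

In east/north components (m/s): passenger relative to river boat = (0.000, 1.800); river boat relative to water = (0.000, -4.600); water relative to ground = (-0.600, 0.000).
Sum = (-0.600, -2.800) m/s.
Speed = |(-0.600, -2.800)| = 2.864 m/s.

2.86 m/s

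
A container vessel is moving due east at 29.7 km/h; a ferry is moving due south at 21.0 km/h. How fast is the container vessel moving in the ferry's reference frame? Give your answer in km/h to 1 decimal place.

Taking east as x and north as y: container vessel velocity = (29.700, 0.000) km/h; ferry velocity = (0.000, -21.000) km/h.
Velocity of container vessel relative to ferry = (29.700, 0.000) − (0.000, -21.000) = (29.700, 21.000) km/h.
Magnitude = |(29.700, 21.000)| = 36.374 km/h.

36.4 km/h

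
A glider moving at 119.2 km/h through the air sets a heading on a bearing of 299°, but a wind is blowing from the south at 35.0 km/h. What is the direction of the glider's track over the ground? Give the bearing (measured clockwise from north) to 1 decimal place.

Taking east as x and north as y: velocity relative to the air = (-104.255, 57.789) km/h; the air relative to ground = (0.000, 35.000) km/h.
Velocity relative to ground = (-104.255, 57.789) + (0.000, 35.000) = (-104.255, 92.789) km/h.
Bearing = atan2(-104.25, 92.79) = 311.67° clockwise from north.

311.7°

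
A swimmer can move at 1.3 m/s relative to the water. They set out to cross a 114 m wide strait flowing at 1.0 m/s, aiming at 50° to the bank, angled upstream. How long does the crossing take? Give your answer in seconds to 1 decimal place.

The component of the swimmer's velocity perpendicular to the bank is 1.3 × sin 50° = 0.996 m/s.
The current is parallel to the bank, so it does not affect the crossing time.
Time = 114 / 0.996 = 114.474 s.

114.5 s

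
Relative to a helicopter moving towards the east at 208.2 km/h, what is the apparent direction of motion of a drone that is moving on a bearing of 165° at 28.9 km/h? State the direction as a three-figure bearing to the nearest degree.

Taking east as x and north as y: drone velocity = (7.480, -27.915) km/h; helicopter velocity = (208.200, 0.000) km/h.
Velocity of drone relative to helicopter = (7.480, -27.915) − (208.200, 0.000) = (-200.720, -27.915) km/h.
Bearing = atan2(-200.72, -27.92) = 262.08° clockwise from north.

262°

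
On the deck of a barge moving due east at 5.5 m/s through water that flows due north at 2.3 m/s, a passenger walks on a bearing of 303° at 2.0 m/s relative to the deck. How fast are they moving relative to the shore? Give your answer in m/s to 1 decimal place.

In east/north components (m/s): passenger relative to barge = (-1.677, 1.089); barge relative to water = (5.500, 0.000); water relative to ground = (0.000, 2.300).
Sum = (3.823, 3.389) m/s.
Speed = |(3.823, 3.389)| = 5.109 m/s.

5.1 m/s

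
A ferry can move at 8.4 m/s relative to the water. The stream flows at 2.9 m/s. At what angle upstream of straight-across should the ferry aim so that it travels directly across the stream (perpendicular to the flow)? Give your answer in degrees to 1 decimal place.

20.2°

To cancel the current, the upstream component of the ferry's velocity must equal the flow: 8.4 sin θ = 2.9.
sin θ = 2.9 / 8.4 = 0.3452.
θ = arcsin(0.3452) = 20.196°.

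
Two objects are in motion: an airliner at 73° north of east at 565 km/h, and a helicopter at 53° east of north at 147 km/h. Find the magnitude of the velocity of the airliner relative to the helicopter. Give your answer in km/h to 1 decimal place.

454.4 km/h

Taking east as x and north as y: airliner velocity = (165.190, 540.312) km/h; helicopter velocity = (117.399, 88.467) km/h.
Velocity of airliner relative to helicopter = (165.190, 540.312) − (117.399, 88.467) = (47.791, 451.845) km/h.
Magnitude = |(47.791, 451.845)| = 454.366 km/h.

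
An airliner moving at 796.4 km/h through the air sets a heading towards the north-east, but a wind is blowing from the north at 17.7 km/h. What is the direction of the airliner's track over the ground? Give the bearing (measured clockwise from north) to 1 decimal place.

045.9°

Taking east as x and north as y: velocity relative to the air = (563.140, 563.140) km/h; the air relative to ground = (0.000, -17.700) km/h.
Velocity relative to ground = (563.140, 563.140) + (0.000, -17.700) = (563.140, 545.440) km/h.
Bearing = atan2(563.14, 545.44) = 45.91° clockwise from north.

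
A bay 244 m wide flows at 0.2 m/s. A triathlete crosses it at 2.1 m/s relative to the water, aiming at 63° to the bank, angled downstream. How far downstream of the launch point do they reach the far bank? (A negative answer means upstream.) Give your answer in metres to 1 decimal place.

150.4 m

Perpendicular speed = 1.871 m/s; crossing time = 244 / 1.871 = 130.404 s.
Net downstream speed = 1.153 m/s.
Drift = 1.153 × 130.404 = 150.405 m (downstream).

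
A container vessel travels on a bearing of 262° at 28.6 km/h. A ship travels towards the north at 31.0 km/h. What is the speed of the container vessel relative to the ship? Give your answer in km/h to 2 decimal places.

Taking east as x and north as y: container vessel velocity = (-28.322, -3.980) km/h; ship velocity = (0.000, 31.000) km/h.
Velocity of container vessel relative to ship = (-28.322, -3.980) − (0.000, 31.000) = (-28.322, -34.980) km/h.
Magnitude = |(-28.322, -34.980)| = 45.008 km/h.

45.01 km/h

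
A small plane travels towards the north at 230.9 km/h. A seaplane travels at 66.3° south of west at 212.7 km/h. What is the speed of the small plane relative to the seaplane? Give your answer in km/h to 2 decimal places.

Taking east as x and north as y: small plane velocity = (0.000, 230.900) km/h; seaplane velocity = (-85.494, -194.761) km/h.
Velocity of small plane relative to seaplane = (0.000, 230.900) − (-85.494, -194.761) = (85.494, 425.661) km/h.
Magnitude = |(85.494, 425.661)| = 434.162 km/h.

434.16 km/h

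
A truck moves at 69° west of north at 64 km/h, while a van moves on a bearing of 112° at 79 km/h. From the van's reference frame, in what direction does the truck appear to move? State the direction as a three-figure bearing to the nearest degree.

292°

Taking east as x and north as y: truck velocity = (-59.749, 22.936) km/h; van velocity = (73.248, -29.594) km/h.
Velocity of truck relative to van = (-59.749, 22.936) − (73.248, -29.594) = (-132.997, 52.529) km/h.
Bearing = atan2(-133.00, 52.53) = 291.55° clockwise from north.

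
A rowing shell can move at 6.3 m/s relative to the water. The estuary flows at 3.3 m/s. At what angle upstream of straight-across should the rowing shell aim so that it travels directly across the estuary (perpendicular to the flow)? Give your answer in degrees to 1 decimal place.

31.6°

To cancel the current, the upstream component of the rowing shell's velocity must equal the flow: 6.3 sin θ = 3.3.
sin θ = 3.3 / 6.3 = 0.5238.
θ = arcsin(0.5238) = 31.588°.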